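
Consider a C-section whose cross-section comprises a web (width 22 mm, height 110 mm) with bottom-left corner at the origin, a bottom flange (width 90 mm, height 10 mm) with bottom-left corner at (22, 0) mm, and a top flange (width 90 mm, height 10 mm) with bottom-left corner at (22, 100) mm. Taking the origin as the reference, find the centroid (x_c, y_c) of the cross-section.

x_c = 34.89 mm, y_c = 55.00 mm

web: A = 22 × 110 = 2420.00, centroid at (11.00, 55.00).
bottom flange: A = 90 × 10 = 900.00, centroid at (67.00, 5.00).
top flange: A = 90 × 10 = 900.00, centroid at (67.00, 105.00).
ΣA = 4220.00 mm²
ΣAx_c = (2420.00)(11.00) + (900.00)(67.00) + (900.00)(67.00) = 147220.00 mm³
ΣAy_c = (2420.00)(55.00) + (900.00)(5.00) + (900.00)(105.00) = 232100.00 mm³
x_c = 147220.00 / 4220.00 = 34.89 mm
y_c = 232100.00 / 4220.00 = 55.00 mm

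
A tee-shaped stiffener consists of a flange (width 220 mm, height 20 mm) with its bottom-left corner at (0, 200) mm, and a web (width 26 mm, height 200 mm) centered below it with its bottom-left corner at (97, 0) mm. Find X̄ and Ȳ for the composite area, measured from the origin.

X̄ = 110.00 mm, Ȳ = 150.42 mm

web: A = 26 × 200 = 5200.00, centroid at (110.00, 100.00).
flange: A = 220 × 20 = 4400.00, centroid at (110.00, 210.00).
ΣA = 9600.00 mm², ΣAX̄ = 1056000.00 mm³, ΣAȲ = 1444000.00 mm³.
X̄ = 1056000.00/9600.00 = 110.00 mm; Ȳ = 1444000.00/9600.00 = 150.42 mm.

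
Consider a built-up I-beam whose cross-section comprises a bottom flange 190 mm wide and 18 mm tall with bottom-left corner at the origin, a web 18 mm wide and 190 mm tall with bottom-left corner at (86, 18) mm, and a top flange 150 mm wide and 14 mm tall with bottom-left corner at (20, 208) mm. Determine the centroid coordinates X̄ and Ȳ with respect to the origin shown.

Part | A | x̄ᵢ | ȳᵢ | A·x̄ᵢ | A·ȳᵢ
bottom flange | 3420.00 | 95.00 | 9.00 | 324900.00 | 30780.00
web | 3420.00 | 95.00 | 113.00 | 324900.00 | 386460.00
top flange | 2100.00 | 95.00 | 215.00 | 199500.00 | 451500.00
Σ | 8940.00 |  |  | 849300.00 | 868740.00
X̄ = 849300.00 / 8940.00 = 95.00 mm
Ȳ = 868740.00 / 8940.00 = 97.17 mm

X̄ = 95.00 mm, Ȳ = 97.17 mm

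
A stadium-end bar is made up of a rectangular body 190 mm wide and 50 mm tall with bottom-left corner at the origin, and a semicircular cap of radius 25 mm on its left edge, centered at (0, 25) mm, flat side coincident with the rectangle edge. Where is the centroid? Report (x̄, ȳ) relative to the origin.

x̄ = 85.11 mm, ȳ = 25.00 mm

rectangular body: A = 190 × 50 = 9500.00, centroid at (95.00, 25.00).
semicircular end: A = ½π·25² = 981.75, centroid at (-10.61, 25.00).
ΣA = 10481.75 mm², ΣAx̄ = 892083.33 mm³, ΣAȳ = 262043.69 mm³.
x̄ = 892083.33/10481.75 = 85.11 mm; ȳ = 262043.69/10481.75 = 25.00 mm.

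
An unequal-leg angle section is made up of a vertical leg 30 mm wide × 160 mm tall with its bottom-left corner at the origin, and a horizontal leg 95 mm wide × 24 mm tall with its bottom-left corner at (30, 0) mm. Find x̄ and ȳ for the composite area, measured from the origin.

vertical leg: A = 30 × 160 = 4800.00, centroid at (15.00, 80.00).
horizontal leg: A = 95 × 24 = 2280.00, centroid at (77.50, 12.00).
ΣA = 7080.00 mm², ΣAx̄ = 248700.00 mm³, ΣAȳ = 411360.00 mm³.
x̄ = 248700.00/7080.00 = 35.13 mm; ȳ = 411360.00/7080.00 = 58.10 mm.

x̄ = 35.13 mm, ȳ = 58.10 mm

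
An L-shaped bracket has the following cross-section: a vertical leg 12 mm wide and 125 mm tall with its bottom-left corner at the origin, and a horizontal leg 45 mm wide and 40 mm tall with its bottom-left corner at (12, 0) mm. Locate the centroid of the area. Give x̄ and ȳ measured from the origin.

Part | A | x̄ᵢ | ȳᵢ | A·x̄ᵢ | A·ȳᵢ
vertical leg | 1500.00 | 6.00 | 62.50 | 9000.00 | 93750.00
horizontal leg | 1800.00 | 34.50 | 20.00 | 62100.00 | 36000.00
Σ | 3300.00 |  |  | 71100.00 | 129750.00
x̄ = 71100.00 / 3300.00 = 21.55 mm
ȳ = 129750.00 / 3300.00 = 39.32 mm

x̄ = 21.55 mm, ȳ = 39.32 mm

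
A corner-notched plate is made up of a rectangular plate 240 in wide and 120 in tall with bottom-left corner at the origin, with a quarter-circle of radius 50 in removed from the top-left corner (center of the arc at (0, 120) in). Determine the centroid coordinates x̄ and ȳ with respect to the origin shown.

x̄ = 127.23 in, ȳ = 57.16 in

plate: A = 240 × 120 = 28800.00, centroid at (120.00, 60.00).
removed quarter-circle: A = −¼π·50² = -1963.50, centroid at (21.22, 98.78).
ΣA = 26836.50 in², ΣAx̄ = 3414333.33 in³, ΣAȳ = 1534047.22 in³.
x̄ = 3414333.33/26836.50 = 127.23 in; ȳ = 1534047.22/26836.50 = 57.16 in.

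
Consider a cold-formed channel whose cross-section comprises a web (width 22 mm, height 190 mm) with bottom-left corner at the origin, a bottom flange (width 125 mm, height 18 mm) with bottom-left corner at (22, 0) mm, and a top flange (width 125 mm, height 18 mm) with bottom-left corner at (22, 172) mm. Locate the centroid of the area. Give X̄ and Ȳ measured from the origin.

web: A = 22 × 190 = 4180.00, centroid at (11.00, 95.00).
bottom flange: A = 125 × 18 = 2250.00, centroid at (84.50, 9.00).
top flange: A = 125 × 18 = 2250.00, centroid at (84.50, 181.00).
ΣA = 8680.00 mm², ΣAX̄ = 426230.00 mm³, ΣAȲ = 824600.00 mm³.
X̄ = 426230.00/8680.00 = 49.10 mm; Ȳ = 824600.00/8680.00 = 95.00 mm.

X̄ = 49.10 mm, Ȳ = 95.00 mm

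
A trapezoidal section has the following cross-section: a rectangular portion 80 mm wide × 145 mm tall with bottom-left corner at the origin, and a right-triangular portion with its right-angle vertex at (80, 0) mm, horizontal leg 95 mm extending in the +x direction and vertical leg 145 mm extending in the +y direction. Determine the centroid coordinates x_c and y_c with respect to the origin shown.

rectangular portion: A = 80 × 145 = 11600.00, centroid at (40.00, 72.50).
triangular portion: A = ½·95·145 = 6887.50, centroid at (111.67, 48.33).
ΣA = 18487.50 mm², ΣAx_c = 1233104.17 mm³, ΣAy_c = 1173895.83 mm³.
x_c = 1233104.17/18487.50 = 66.70 mm; y_c = 1173895.83/18487.50 = 63.50 mm.

x_c = 66.70 mm, y_c = 63.50 mm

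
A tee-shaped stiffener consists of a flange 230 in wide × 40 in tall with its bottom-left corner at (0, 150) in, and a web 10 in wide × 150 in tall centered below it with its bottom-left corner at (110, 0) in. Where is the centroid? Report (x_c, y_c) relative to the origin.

Part | A | x̄ᵢ | ȳᵢ | A·x̄ᵢ | A·ȳᵢ
web | 1500.00 | 115.00 | 75.00 | 172500.00 | 112500.00
flange | 9200.00 | 115.00 | 170.00 | 1058000.00 | 1564000.00
Σ | 10700.00 |  |  | 1230500.00 | 1676500.00
x_c = 1230500.00 / 10700.00 = 115.00 in
y_c = 1676500.00 / 10700.00 = 156.68 in

x_c = 115.00 in, y_c = 156.68 in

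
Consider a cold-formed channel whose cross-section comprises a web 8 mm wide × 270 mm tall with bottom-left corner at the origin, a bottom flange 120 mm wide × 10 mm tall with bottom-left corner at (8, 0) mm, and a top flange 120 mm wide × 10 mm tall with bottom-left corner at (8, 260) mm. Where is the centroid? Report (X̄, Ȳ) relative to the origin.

web: A = 8 × 270 = 2160.00, centroid at (4.00, 135.00).
bottom flange: A = 120 × 10 = 1200.00, centroid at (68.00, 5.00).
top flange: A = 120 × 10 = 1200.00, centroid at (68.00, 265.00).
ΣA = 4560.00 mm², ΣAX̄ = 171840.00 mm³, ΣAȲ = 615600.00 mm³.
X̄ = 171840.00/4560.00 = 37.68 mm; Ȳ = 615600.00/4560.00 = 135.00 mm.

X̄ = 37.68 mm, Ȳ = 135.00 mm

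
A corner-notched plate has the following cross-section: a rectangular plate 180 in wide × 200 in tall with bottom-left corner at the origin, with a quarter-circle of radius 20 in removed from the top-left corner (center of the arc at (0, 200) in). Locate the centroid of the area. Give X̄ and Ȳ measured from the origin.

X̄ = 90.72 in, Ȳ = 99.19 in

plate: A = 180 × 200 = 36000.00, centroid at (90.00, 100.00).
removed quarter-circle: A = −¼π·20² = -314.16, centroid at (8.49, 191.51).
ΣA = 35685.84 in², ΣAX̄ = 3237333.33 in³, ΣAȲ = 3539834.81 in³.
X̄ = 3237333.33/35685.84 = 90.72 in; Ȳ = 3539834.81/35685.84 = 99.19 in.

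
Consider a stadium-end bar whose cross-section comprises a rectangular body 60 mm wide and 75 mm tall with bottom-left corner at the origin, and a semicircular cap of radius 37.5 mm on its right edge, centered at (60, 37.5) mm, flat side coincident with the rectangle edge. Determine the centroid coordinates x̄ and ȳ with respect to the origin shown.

x̄ = 45.12 mm, ȳ = 37.50 mm

rectangular body: A = 60 × 75 = 4500.00, centroid at (30.00, 37.50).
semicircular end: A = ½π·37.5² = 2208.93, centroid at (75.92, 37.50).
ΣA = 6708.93 mm², ΣAx̄ = 302692.19 mm³, ΣAȳ = 251584.96 mm³.
x̄ = 302692.19/6708.93 = 45.12 mm; ȳ = 251584.96/6708.93 = 37.50 mm.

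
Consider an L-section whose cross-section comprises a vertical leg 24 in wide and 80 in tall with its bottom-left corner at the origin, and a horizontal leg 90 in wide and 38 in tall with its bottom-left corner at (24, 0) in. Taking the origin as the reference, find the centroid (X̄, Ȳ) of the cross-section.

X̄ = 48.51 in, Ȳ = 26.55 in

Part | A | x̄ᵢ | ȳᵢ | A·x̄ᵢ | A·ȳᵢ
vertical leg | 1920.00 | 12.00 | 40.00 | 23040.00 | 76800.00
horizontal leg | 3420.00 | 69.00 | 19.00 | 235980.00 | 64980.00
Σ | 5340.00 |  |  | 259020.00 | 141780.00
X̄ = 259020.00 / 5340.00 = 48.51 in
Ȳ = 141780.00 / 5340.00 = 26.55 in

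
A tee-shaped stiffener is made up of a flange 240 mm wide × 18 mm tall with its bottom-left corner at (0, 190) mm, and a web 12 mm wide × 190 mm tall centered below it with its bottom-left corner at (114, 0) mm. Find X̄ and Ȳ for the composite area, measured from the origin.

X̄ = 120.00 mm, Ȳ = 163.07 mm

web: A = 12 × 190 = 2280.00, centroid at (120.00, 95.00).
flange: A = 240 × 18 = 4320.00, centroid at (120.00, 199.00).
ΣA = 6600.00 mm²
ΣAX̄ = (2280.00)(120.00) + (4320.00)(120.00) = 792000.00 mm³
ΣAȲ = (2280.00)(95.00) + (4320.00)(199.00) = 1076280.00 mm³
X̄ = 792000.00 / 6600.00 = 120.00 mm
Ȳ = 1076280.00 / 6600.00 = 163.07 mm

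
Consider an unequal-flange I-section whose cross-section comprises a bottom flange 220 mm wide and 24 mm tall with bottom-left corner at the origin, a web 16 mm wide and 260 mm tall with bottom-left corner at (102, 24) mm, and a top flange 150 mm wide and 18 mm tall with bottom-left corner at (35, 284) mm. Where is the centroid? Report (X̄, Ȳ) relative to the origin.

bottom flange: A = 220 × 24 = 5280.00, centroid at (110.00, 12.00).
web: A = 16 × 260 = 4160.00, centroid at (110.00, 154.00).
top flange: A = 150 × 18 = 2700.00, centroid at (110.00, 293.00).
ΣA = 12140.00 mm², ΣAX̄ = 1335400.00 mm³, ΣAȲ = 1495100.00 mm³.
X̄ = 1335400.00/12140.00 = 110.00 mm; Ȳ = 1495100.00/12140.00 = 123.15 mm.

X̄ = 110.00 mm, Ȳ = 123.15 mm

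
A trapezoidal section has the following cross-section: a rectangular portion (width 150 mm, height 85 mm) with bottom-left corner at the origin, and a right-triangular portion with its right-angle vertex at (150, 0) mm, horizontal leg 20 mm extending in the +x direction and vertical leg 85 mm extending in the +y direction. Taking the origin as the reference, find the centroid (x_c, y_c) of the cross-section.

x_c = 80.10 mm, y_c = 41.61 mm

rectangular portion: A = 150 × 85 = 12750.00, centroid at (75.00, 42.50).
triangular portion: A = ½·20·85 = 850.00, centroid at (156.67, 28.33).
ΣA = 13600.00 mm²
ΣAx_c = (12750.00)(75.00) + (850.00)(156.67) = 1089416.67 mm³
ΣAy_c = (12750.00)(42.50) + (850.00)(28.33) = 565958.33 mm³
x_c = 1089416.67 / 13600.00 = 80.10 mm
y_c = 565958.33 / 13600.00 = 41.61 mm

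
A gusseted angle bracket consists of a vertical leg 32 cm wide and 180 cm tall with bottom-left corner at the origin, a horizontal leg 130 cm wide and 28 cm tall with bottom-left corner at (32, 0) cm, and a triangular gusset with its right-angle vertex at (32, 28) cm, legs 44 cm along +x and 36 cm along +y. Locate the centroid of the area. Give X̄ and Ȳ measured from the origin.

X̄ = 47.31 cm, Ȳ = 58.97 cm

vertical leg: A = 32 × 180 = 5760.00, centroid at (16.00, 90.00).
horizontal leg: A = 130 × 28 = 3640.00, centroid at (97.00, 14.00).
gusset: A = ½·44·36 = 792.00, centroid at (46.67, 40.00).
ΣA = 10192.00 cm²
ΣAX̄ = (5760.00)(16.00) + (3640.00)(97.00) + (792.00)(46.67) = 482200.00 cm³
ΣAȲ = (5760.00)(90.00) + (3640.00)(14.00) + (792.00)(40.00) = 601040.00 cm³
X̄ = 482200.00 / 10192.00 = 47.31 cm
Ȳ = 601040.00 / 10192.00 = 58.97 cm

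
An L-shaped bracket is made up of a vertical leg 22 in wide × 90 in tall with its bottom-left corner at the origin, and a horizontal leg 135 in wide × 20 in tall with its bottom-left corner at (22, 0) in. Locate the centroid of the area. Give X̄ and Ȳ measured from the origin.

vertical leg: A = 22 × 90 = 1980.00, centroid at (11.00, 45.00).
horizontal leg: A = 135 × 20 = 2700.00, centroid at (89.50, 10.00).
ΣA = 4680.00 in², ΣAX̄ = 263430.00 in³, ΣAȲ = 116100.00 in³.
X̄ = 263430.00/4680.00 = 56.29 in; Ȳ = 116100.00/4680.00 = 24.81 in.

X̄ = 56.29 in, Ȳ = 24.81 in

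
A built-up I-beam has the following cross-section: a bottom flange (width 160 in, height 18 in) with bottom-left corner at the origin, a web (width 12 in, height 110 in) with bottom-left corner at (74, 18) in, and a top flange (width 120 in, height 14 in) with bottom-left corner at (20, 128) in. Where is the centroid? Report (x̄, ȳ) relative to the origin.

x̄ = 80.00 in, ȳ = 59.37 in

bottom flange: A = 160 × 18 = 2880.00, centroid at (80.00, 9.00).
web: A = 12 × 110 = 1320.00, centroid at (80.00, 73.00).
top flange: A = 120 × 14 = 1680.00, centroid at (80.00, 135.00).
ΣA = 5880.00 in², ΣAx̄ = 470400.00 in³, ΣAȳ = 349080.00 in³.
x̄ = 470400.00/5880.00 = 80.00 in; ȳ = 349080.00/5880.00 = 59.37 in.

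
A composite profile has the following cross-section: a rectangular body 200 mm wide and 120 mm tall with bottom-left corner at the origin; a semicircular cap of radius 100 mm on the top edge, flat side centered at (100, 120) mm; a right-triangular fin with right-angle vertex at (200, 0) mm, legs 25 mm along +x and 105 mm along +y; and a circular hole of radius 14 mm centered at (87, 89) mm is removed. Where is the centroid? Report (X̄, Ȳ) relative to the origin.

Part | A | x̄ᵢ | ȳᵢ | A·x̄ᵢ | A·ȳᵢ
rectangular body | 24000.00 | 100.00 | 60.00 | 2400000.00 | 1440000.00
semicircular top | 15707.96 | 100.00 | 162.44 | 1570796.33 | 2551622.26
triangular fin | 1312.50 | 208.33 | 35.00 | 273437.50 | 45937.50
hole | -615.75 | 87.00 | 89.00 | -53570.44 | -54801.94
Σ | 40404.71 |  |  | 4190663.39 | 3982757.82
X̄ = 4190663.39 / 40404.71 = 103.72 mm
Ȳ = 3982757.82 / 40404.71 = 98.57 mm

X̄ = 103.72 mm, Ȳ = 98.57 mm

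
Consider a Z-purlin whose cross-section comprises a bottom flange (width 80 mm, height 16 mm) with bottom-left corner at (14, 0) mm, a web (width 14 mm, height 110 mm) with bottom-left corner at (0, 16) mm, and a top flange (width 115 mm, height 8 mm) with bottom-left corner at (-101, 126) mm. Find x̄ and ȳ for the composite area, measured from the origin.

x̄ = 10.66 mm, ȳ = 63.95 mm

Part | A | x̄ᵢ | ȳᵢ | A·x̄ᵢ | A·ȳᵢ
bottom flange | 1280.00 | 54.00 | 8.00 | 69120.00 | 10240.00
web | 1540.00 | 7.00 | 71.00 | 10780.00 | 109340.00
top flange | 920.00 | -43.50 | 130.00 | -40020.00 | 119600.00
Σ | 3740.00 |  |  | 39880.00 | 239180.00
x̄ = 39880.00 / 3740.00 = 10.66 mm
ȳ = 239180.00 / 3740.00 = 63.95 mm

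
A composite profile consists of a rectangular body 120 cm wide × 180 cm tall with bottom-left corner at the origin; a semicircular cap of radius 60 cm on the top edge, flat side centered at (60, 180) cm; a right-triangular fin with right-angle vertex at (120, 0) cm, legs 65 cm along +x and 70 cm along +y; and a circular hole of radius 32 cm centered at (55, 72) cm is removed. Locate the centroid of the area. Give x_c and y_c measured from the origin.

x_c = 67.67 cm, y_c = 111.25 cm

rectangular body: A = 120 × 180 = 21600.00, centroid at (60.00, 90.00).
semicircular top: A = ½π·60² = 5654.87, centroid at (60.00, 205.46).
triangular fin: A = ½·65·70 = 2275.00, centroid at (141.67, 23.33).
hole: A = −π·32² = -3216.99, centroid at (55.00, 72.00).
ΣA = 26312.88 cm², ΣAx_c = 1780649.18 cm³, ΣAy_c = 2927336.01 cm³.
x_c = 1780649.18/26312.88 = 67.67 cm; y_c = 2927336.01/26312.88 = 111.25 cm.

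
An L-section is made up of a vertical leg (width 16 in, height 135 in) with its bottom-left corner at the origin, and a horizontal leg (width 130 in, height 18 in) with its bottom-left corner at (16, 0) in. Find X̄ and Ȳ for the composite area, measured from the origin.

vertical leg: A = 16 × 135 = 2160.00, centroid at (8.00, 67.50).
horizontal leg: A = 130 × 18 = 2340.00, centroid at (81.00, 9.00).
ΣA = 4500.00 in², ΣAX̄ = 206820.00 in³, ΣAȲ = 166860.00 in³.
X̄ = 206820.00/4500.00 = 45.96 in; Ȳ = 166860.00/4500.00 = 37.08 in.

X̄ = 45.96 in, Ȳ = 37.08 in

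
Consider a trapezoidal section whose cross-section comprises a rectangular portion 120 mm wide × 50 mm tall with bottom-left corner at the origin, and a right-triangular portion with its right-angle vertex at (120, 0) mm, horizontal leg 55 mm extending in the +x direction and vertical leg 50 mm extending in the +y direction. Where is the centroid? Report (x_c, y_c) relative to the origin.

rectangular portion: A = 120 × 50 = 6000.00, centroid at (60.00, 25.00).
triangular portion: A = ½·55·50 = 1375.00, centroid at (138.33, 16.67).
ΣA = 7375.00 mm²
ΣAx_c = (6000.00)(60.00) + (1375.00)(138.33) = 550208.33 mm³
ΣAy_c = (6000.00)(25.00) + (1375.00)(16.67) = 172916.67 mm³
x_c = 550208.33 / 7375.00 = 74.60 mm
y_c = 172916.67 / 7375.00 = 23.45 mm

x_c = 74.60 mm, y_c = 23.45 mm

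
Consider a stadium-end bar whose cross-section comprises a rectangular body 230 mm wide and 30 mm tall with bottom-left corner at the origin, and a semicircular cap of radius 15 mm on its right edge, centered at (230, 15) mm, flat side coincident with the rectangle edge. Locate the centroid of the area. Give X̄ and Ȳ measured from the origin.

X̄ = 120.91 mm, Ȳ = 15.00 mm

rectangular body: A = 230 × 30 = 6900.00, centroid at (115.00, 15.00).
semicircular end: A = ½π·15² = 353.43, centroid at (236.37, 15.00).
ΣA = 7253.43 mm², ΣAX̄ = 877038.71 mm³, ΣAȲ = 108801.44 mm³.
X̄ = 877038.71/7253.43 = 120.91 mm; Ȳ = 108801.44/7253.43 = 15.00 mm.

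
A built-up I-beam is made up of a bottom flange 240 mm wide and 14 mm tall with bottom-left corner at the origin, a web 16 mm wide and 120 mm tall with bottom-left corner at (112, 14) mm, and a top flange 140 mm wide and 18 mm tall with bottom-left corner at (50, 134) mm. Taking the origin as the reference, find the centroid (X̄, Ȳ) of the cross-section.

X̄ = 120.00 mm, Ȳ = 67.43 mm

bottom flange: A = 240 × 14 = 3360.00, centroid at (120.00, 7.00).
web: A = 16 × 120 = 1920.00, centroid at (120.00, 74.00).
top flange: A = 140 × 18 = 2520.00, centroid at (120.00, 143.00).
ΣA = 7800.00 mm², ΣAX̄ = 936000.00 mm³, ΣAȲ = 525960.00 mm³.
X̄ = 936000.00/7800.00 = 120.00 mm; Ȳ = 525960.00/7800.00 = 67.43 mm.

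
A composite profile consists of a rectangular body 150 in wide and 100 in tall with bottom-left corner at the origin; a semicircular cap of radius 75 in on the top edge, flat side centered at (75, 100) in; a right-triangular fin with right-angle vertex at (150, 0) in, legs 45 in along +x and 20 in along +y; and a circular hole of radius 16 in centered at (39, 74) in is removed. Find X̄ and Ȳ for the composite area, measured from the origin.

X̄ = 77.96 in, Ȳ = 79.14 in

rectangular body: A = 150 × 100 = 15000.00, centroid at (75.00, 50.00).
semicircular top: A = ½π·75² = 8835.73, centroid at (75.00, 131.83).
triangular fin: A = ½·45·20 = 450.00, centroid at (165.00, 6.67).
hole: A = −π·16² = -804.25, centroid at (39.00, 74.00).
ΣA = 23481.48 in²
ΣAX̄ = (15000.00)(75.00) + (8835.73)(75.00) + (450.00)(165.00) + (-804.25)(39.00) = 1830564.04 in³
ΣAȲ = (15000.00)(50.00) + (8835.73)(131.83) + (450.00)(6.67) + (-804.25)(74.00) = 1858308.60 in³
X̄ = 1830564.04 / 23481.48 = 77.96 in
Ȳ = 1858308.60 / 23481.48 = 79.14 in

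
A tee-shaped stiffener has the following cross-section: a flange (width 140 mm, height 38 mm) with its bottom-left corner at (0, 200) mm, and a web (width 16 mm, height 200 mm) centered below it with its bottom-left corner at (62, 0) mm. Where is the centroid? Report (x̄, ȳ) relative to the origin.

Part | A | x̄ᵢ | ȳᵢ | A·x̄ᵢ | A·ȳᵢ
web | 3200.00 | 70.00 | 100.00 | 224000.00 | 320000.00
flange | 5320.00 | 70.00 | 219.00 | 372400.00 | 1165080.00
Σ | 8520.00 |  |  | 596400.00 | 1485080.00
x̄ = 596400.00 / 8520.00 = 70.00 mm
ȳ = 1485080.00 / 8520.00 = 174.31 mm

x̄ = 70.00 mm, ȳ = 174.31 mm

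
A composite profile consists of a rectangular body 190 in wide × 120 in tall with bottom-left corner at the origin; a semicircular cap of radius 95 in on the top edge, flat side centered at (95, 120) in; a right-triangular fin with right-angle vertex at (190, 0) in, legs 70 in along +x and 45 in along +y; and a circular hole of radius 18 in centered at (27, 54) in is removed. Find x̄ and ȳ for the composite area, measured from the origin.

x̄ = 101.81 in, ȳ = 96.17 in

Part | A | x̄ᵢ | ȳᵢ | A·x̄ᵢ | A·ȳᵢ
rectangular body | 22800.00 | 95.00 | 60.00 | 2166000.00 | 1368000.00
semicircular top | 14176.44 | 95.00 | 160.32 | 1346761.50 | 2272755.76
triangular fin | 1575.00 | 213.33 | 15.00 | 336000.00 | 23625.00
hole | -1017.88 | 27.00 | 54.00 | -27482.65 | -54965.31
Σ | 37533.56 |  |  | 3821278.85 | 3609415.45
x̄ = 3821278.85 / 37533.56 = 101.81 in
ȳ = 3609415.45 / 37533.56 = 96.17 in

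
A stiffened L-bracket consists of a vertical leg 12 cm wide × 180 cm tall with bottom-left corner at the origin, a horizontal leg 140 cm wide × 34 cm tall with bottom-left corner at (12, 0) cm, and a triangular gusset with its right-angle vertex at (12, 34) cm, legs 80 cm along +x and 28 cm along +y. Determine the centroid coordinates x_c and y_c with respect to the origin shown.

x_c = 55.55 cm, y_c = 40.28 cm

vertical leg: A = 12 × 180 = 2160.00, centroid at (6.00, 90.00).
horizontal leg: A = 140 × 34 = 4760.00, centroid at (82.00, 17.00).
gusset: A = ½·80·28 = 1120.00, centroid at (38.67, 43.33).
ΣA = 8040.00 cm²
ΣAx_c = (2160.00)(6.00) + (4760.00)(82.00) + (1120.00)(38.67) = 446586.67 cm³
ΣAy_c = (2160.00)(90.00) + (4760.00)(17.00) + (1120.00)(43.33) = 323853.33 cm³
x_c = 446586.67 / 8040.00 = 55.55 cm
y_c = 323853.33 / 8040.00 = 40.28 cm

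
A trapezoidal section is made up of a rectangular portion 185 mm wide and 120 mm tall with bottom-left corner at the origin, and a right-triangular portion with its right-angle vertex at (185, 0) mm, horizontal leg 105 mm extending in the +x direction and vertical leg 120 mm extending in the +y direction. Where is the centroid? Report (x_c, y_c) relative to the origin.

Part | A | x̄ᵢ | ȳᵢ | A·x̄ᵢ | A·ȳᵢ
rectangular portion | 22200.00 | 92.50 | 60.00 | 2053500.00 | 1332000.00
triangular portion | 6300.00 | 220.00 | 40.00 | 1386000.00 | 252000.00
Σ | 28500.00 |  |  | 3439500.00 | 1584000.00
x_c = 3439500.00 / 28500.00 = 120.68 mm
y_c = 1584000.00 / 28500.00 = 55.58 mm

x_c = 120.68 mm, y_c = 55.58 mm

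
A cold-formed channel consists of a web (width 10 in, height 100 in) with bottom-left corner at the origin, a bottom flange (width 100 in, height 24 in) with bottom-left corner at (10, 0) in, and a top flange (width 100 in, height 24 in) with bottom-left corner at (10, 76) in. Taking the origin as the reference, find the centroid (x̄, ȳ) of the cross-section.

web: A = 10 × 100 = 1000.00, centroid at (5.00, 50.00).
bottom flange: A = 100 × 24 = 2400.00, centroid at (60.00, 12.00).
top flange: A = 100 × 24 = 2400.00, centroid at (60.00, 88.00).
ΣA = 5800.00 in²
ΣAx̄ = (1000.00)(5.00) + (2400.00)(60.00) + (2400.00)(60.00) = 293000.00 in³
ΣAȳ = (1000.00)(50.00) + (2400.00)(12.00) + (2400.00)(88.00) = 290000.00 in³
x̄ = 293000.00 / 5800.00 = 50.52 in
ȳ = 290000.00 / 5800.00 = 50.00 in

x̄ = 50.52 in, ȳ = 50.00 in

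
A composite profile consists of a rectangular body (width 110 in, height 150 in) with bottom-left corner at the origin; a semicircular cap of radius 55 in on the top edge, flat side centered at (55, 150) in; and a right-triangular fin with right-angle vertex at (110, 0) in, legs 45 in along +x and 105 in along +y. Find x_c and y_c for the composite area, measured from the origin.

x_c = 62.00 in, y_c = 90.79 in

Part | A | x̄ᵢ | ȳᵢ | A·x̄ᵢ | A·ȳᵢ
rectangular body | 16500.00 | 55.00 | 75.00 | 907500.00 | 1237500.00
semicircular top | 4751.66 | 55.00 | 173.34 | 261341.24 | 823665.50
triangular fin | 2362.50 | 125.00 | 35.00 | 295312.50 | 82687.50
Σ | 23614.16 |  |  | 1464153.74 | 2143853.00
x_c = 1464153.74 / 23614.16 = 62.00 in
y_c = 2143853.00 / 23614.16 = 90.79 in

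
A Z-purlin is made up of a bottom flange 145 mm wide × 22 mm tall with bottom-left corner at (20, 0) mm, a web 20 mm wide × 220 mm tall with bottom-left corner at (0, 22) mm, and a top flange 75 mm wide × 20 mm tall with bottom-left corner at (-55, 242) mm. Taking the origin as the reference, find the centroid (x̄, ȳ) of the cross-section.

x̄ = 34.41 mm, ȳ = 109.34 mm

bottom flange: A = 145 × 22 = 3190.00, centroid at (92.50, 11.00).
web: A = 20 × 220 = 4400.00, centroid at (10.00, 132.00).
top flange: A = 75 × 20 = 1500.00, centroid at (-17.50, 252.00).
ΣA = 9090.00 mm², ΣAx̄ = 312825.00 mm³, ΣAȳ = 993890.00 mm³.
x̄ = 312825.00/9090.00 = 34.41 mm; ȳ = 993890.00/9090.00 = 109.34 mm.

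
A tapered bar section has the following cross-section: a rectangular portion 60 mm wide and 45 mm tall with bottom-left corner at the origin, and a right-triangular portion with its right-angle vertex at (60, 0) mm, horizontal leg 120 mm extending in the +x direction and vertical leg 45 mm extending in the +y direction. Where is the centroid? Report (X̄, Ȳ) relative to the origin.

X̄ = 65.00 mm, Ȳ = 18.75 mm

rectangular portion: A = 60 × 45 = 2700.00, centroid at (30.00, 22.50).
triangular portion: A = ½·120·45 = 2700.00, centroid at (100.00, 15.00).
ΣA = 5400.00 mm²
ΣAX̄ = (2700.00)(30.00) + (2700.00)(100.00) = 351000.00 mm³
ΣAȲ = (2700.00)(22.50) + (2700.00)(15.00) = 101250.00 mm³
X̄ = 351000.00 / 5400.00 = 65.00 mm
Ȳ = 101250.00 / 5400.00 = 18.75 mm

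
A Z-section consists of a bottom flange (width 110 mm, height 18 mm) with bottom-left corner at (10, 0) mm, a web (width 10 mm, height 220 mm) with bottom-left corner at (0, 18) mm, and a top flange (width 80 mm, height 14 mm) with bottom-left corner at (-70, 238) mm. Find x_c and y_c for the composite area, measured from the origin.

x_c = 20.02 mm, y_c = 108.27 mm

bottom flange: A = 110 × 18 = 1980.00, centroid at (65.00, 9.00).
web: A = 10 × 220 = 2200.00, centroid at (5.00, 128.00).
top flange: A = 80 × 14 = 1120.00, centroid at (-30.00, 245.00).
ΣA = 5300.00 mm², ΣAx_c = 106100.00 mm³, ΣAy_c = 573820.00 mm³.
x_c = 106100.00/5300.00 = 20.02 mm; y_c = 573820.00/5300.00 = 108.27 mm.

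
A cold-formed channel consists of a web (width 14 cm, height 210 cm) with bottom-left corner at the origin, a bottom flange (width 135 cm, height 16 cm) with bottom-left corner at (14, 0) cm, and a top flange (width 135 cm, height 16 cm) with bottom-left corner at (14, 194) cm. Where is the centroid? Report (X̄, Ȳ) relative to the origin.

X̄ = 51.33 cm, Ȳ = 105.00 cm

Part | A | x̄ᵢ | ȳᵢ | A·x̄ᵢ | A·ȳᵢ
web | 2940.00 | 7.00 | 105.00 | 20580.00 | 308700.00
bottom flange | 2160.00 | 81.50 | 8.00 | 176040.00 | 17280.00
top flange | 2160.00 | 81.50 | 202.00 | 176040.00 | 436320.00
Σ | 7260.00 |  |  | 372660.00 | 762300.00
X̄ = 372660.00 / 7260.00 = 51.33 cm
Ȳ = 762300.00 / 7260.00 = 105.00 cm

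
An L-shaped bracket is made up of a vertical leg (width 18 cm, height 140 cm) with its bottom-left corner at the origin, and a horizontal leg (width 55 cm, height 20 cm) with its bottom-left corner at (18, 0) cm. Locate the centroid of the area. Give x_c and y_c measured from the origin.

x_c = 20.09 cm, y_c = 51.77 cm

vertical leg: A = 18 × 140 = 2520.00, centroid at (9.00, 70.00).
horizontal leg: A = 55 × 20 = 1100.00, centroid at (45.50, 10.00).
ΣA = 3620.00 cm²
ΣAx_c = (2520.00)(9.00) + (1100.00)(45.50) = 72730.00 cm³
ΣAy_c = (2520.00)(70.00) + (1100.00)(10.00) = 187400.00 cm³
x_c = 72730.00 / 3620.00 = 20.09 cm
y_c = 187400.00 / 3620.00 = 51.77 cm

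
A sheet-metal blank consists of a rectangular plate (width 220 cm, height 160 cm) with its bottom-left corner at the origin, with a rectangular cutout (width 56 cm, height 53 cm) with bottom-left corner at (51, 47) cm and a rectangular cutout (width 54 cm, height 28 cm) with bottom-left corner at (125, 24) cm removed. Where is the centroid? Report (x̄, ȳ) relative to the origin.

plate: A = 220 × 160 = 35200.00, centroid at (110.00, 80.00).
hole 1: A = −(56 × 53) = -2968.00, centroid at (79.00, 73.50).
hole 2: A = −(54 × 28) = -1512.00, centroid at (152.00, 38.00).
ΣA = 30720.00 cm², ΣAx̄ = 3407704.00 cm³, ΣAȳ = 2540396.00 cm³.
x̄ = 3407704.00/30720.00 = 110.93 cm; ȳ = 2540396.00/30720.00 = 82.70 cm.

x̄ = 110.93 cm, ȳ = 82.70 cm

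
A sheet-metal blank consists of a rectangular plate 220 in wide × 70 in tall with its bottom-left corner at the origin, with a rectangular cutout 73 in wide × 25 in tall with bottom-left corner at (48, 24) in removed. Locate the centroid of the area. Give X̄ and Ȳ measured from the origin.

X̄ = 113.43 in, Ȳ = 34.80 in

Part | A | x̄ᵢ | ȳᵢ | A·x̄ᵢ | A·ȳᵢ
plate | 15400.00 | 110.00 | 35.00 | 1694000.00 | 539000.00
hole | -1825.00 | 84.50 | 36.50 | -154212.50 | -66612.50
Σ | 13575.00 |  |  | 1539787.50 | 472387.50
X̄ = 1539787.50 / 13575.00 = 113.43 in
Ȳ = 472387.50 / 13575.00 = 34.80 in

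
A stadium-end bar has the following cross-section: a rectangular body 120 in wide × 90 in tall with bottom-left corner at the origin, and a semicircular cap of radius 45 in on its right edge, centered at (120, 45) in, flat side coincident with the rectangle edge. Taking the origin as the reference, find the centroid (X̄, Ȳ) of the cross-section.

rectangular body: A = 120 × 90 = 10800.00, centroid at (60.00, 45.00).
semicircular end: A = ½π·45² = 3180.86, centroid at (139.10, 45.00).
ΣA = 13980.86 in²
ΣAX̄ = (10800.00)(60.00) + (3180.86)(139.10) = 1090453.51 in³
ΣAȲ = (10800.00)(45.00) + (3180.86)(45.00) = 629138.82 in³
X̄ = 1090453.51 / 13980.86 = 78.00 in
Ȳ = 629138.82 / 13980.86 = 45.00 in

X̄ = 78.00 in, Ȳ = 45.00 in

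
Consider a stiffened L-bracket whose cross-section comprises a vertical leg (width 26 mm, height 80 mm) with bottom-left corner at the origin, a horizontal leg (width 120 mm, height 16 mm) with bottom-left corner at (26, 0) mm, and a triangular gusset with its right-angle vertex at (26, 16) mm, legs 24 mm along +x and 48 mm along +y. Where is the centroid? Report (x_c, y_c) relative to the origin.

x_c = 46.27 mm, y_c = 25.57 mm

vertical leg: A = 26 × 80 = 2080.00, centroid at (13.00, 40.00).
horizontal leg: A = 120 × 16 = 1920.00, centroid at (86.00, 8.00).
gusset: A = ½·24·48 = 576.00, centroid at (34.00, 32.00).
ΣA = 4576.00 mm²
ΣAx_c = (2080.00)(13.00) + (1920.00)(86.00) + (576.00)(34.00) = 211744.00 mm³
ΣAy_c = (2080.00)(40.00) + (1920.00)(8.00) + (576.00)(32.00) = 116992.00 mm³
x_c = 211744.00 / 4576.00 = 46.27 mm
y_c = 116992.00 / 4576.00 = 25.57 mm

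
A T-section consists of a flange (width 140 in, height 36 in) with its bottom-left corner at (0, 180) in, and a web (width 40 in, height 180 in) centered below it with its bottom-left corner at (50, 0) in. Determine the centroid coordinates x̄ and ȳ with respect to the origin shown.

x̄ = 70.00 in, ȳ = 134.47 in

web: A = 40 × 180 = 7200.00, centroid at (70.00, 90.00).
flange: A = 140 × 36 = 5040.00, centroid at (70.00, 198.00).
ΣA = 12240.00 in², ΣAx̄ = 856800.00 in³, ΣAȳ = 1645920.00 in³.
x̄ = 856800.00/12240.00 = 70.00 in; ȳ = 1645920.00/12240.00 = 134.47 in.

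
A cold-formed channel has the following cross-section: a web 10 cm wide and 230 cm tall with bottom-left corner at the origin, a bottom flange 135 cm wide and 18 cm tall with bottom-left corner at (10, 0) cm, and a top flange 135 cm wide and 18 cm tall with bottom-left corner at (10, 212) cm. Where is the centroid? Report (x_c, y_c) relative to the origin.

x_c = 54.21 cm, y_c = 115.00 cm

Part | A | x̄ᵢ | ȳᵢ | A·x̄ᵢ | A·ȳᵢ
web | 2300.00 | 5.00 | 115.00 | 11500.00 | 264500.00
bottom flange | 2430.00 | 77.50 | 9.00 | 188325.00 | 21870.00
top flange | 2430.00 | 77.50 | 221.00 | 188325.00 | 537030.00
Σ | 7160.00 |  |  | 388150.00 | 823400.00
x_c = 388150.00 / 7160.00 = 54.21 cm
y_c = 823400.00 / 7160.00 = 115.00 cm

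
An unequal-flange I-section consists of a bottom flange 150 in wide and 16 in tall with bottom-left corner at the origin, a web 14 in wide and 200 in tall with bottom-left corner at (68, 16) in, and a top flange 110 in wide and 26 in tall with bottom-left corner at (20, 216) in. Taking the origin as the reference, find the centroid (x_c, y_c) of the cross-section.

Part | A | x̄ᵢ | ȳᵢ | A·x̄ᵢ | A·ȳᵢ
bottom flange | 2400.00 | 75.00 | 8.00 | 180000.00 | 19200.00
web | 2800.00 | 75.00 | 116.00 | 210000.00 | 324800.00
top flange | 2860.00 | 75.00 | 229.00 | 214500.00 | 654940.00
Σ | 8060.00 |  |  | 604500.00 | 998940.00
x_c = 604500.00 / 8060.00 = 75.00 in
y_c = 998940.00 / 8060.00 = 123.94 in

x_c = 75.00 in, y_c = 123.94 in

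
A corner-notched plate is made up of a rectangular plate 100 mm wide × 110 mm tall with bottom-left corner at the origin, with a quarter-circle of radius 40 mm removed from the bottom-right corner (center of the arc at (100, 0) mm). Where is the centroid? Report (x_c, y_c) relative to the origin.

plate: A = 100 × 110 = 11000.00, centroid at (50.00, 55.00).
removed quarter-circle: A = −¼π·40² = -1256.64, centroid at (83.02, 16.98).
ΣA = 9743.36 mm², ΣAx_c = 445669.63 mm³, ΣAy_c = 583666.67 mm³.
x_c = 445669.63/9743.36 = 45.74 mm; y_c = 583666.67/9743.36 = 59.90 mm.

x_c = 45.74 mm, y_c = 59.90 mm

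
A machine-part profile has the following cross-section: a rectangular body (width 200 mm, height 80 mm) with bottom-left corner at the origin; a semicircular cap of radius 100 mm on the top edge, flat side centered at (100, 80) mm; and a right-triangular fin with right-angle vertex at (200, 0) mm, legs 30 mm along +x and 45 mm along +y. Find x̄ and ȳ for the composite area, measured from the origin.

x̄ = 102.29 mm, ȳ = 79.47 mm

rectangular body: A = 200 × 80 = 16000.00, centroid at (100.00, 40.00).
semicircular top: A = ½π·100² = 15707.96, centroid at (100.00, 122.44).
triangular fin: A = ½·30·45 = 675.00, centroid at (210.00, 15.00).
ΣA = 32382.96 mm², ΣAx̄ = 3312546.33 mm³, ΣAȳ = 2573428.73 mm³.
x̄ = 3312546.33/32382.96 = 102.29 mm; ȳ = 2573428.73/32382.96 = 79.47 mm.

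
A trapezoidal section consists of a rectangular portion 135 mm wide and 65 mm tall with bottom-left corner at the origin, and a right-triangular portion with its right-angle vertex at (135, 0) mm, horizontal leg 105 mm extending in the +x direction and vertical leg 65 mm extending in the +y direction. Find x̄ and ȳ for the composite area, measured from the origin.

Part | A | x̄ᵢ | ȳᵢ | A·x̄ᵢ | A·ȳᵢ
rectangular portion | 8775.00 | 67.50 | 32.50 | 592312.50 | 285187.50
triangular portion | 3412.50 | 170.00 | 21.67 | 580125.00 | 73937.50
Σ | 12187.50 |  |  | 1172437.50 | 359125.00
x̄ = 1172437.50 / 12187.50 = 96.20 mm
ȳ = 359125.00 / 12187.50 = 29.47 mm

x̄ = 96.20 mm, ȳ = 29.47 mm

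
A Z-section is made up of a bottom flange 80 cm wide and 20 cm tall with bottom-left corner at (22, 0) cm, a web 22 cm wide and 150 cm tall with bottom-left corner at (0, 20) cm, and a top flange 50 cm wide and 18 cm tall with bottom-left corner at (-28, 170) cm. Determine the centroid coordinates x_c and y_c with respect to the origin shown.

bottom flange: A = 80 × 20 = 1600.00, centroid at (62.00, 10.00).
web: A = 22 × 150 = 3300.00, centroid at (11.00, 95.00).
top flange: A = 50 × 18 = 900.00, centroid at (-3.00, 179.00).
ΣA = 5800.00 cm²
ΣAx_c = (1600.00)(62.00) + (3300.00)(11.00) + (900.00)(-3.00) = 132800.00 cm³
ΣAy_c = (1600.00)(10.00) + (3300.00)(95.00) + (900.00)(179.00) = 490600.00 cm³
x_c = 132800.00 / 5800.00 = 22.90 cm
y_c = 490600.00 / 5800.00 = 84.59 cm

x_c = 22.90 cm, y_c = 84.59 cm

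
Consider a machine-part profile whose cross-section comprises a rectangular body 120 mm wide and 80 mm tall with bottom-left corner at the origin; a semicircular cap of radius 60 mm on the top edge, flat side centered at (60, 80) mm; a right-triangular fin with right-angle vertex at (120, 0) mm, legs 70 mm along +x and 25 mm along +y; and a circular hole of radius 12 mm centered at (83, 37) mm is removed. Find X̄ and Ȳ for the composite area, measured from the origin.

Part | A | x̄ᵢ | ȳᵢ | A·x̄ᵢ | A·ȳᵢ
rectangular body | 9600.00 | 60.00 | 40.00 | 576000.00 | 384000.00
semicircular top | 5654.87 | 60.00 | 105.46 | 339292.01 | 596389.34
triangular fin | 875.00 | 143.33 | 8.33 | 125416.67 | 7291.67
hole | -452.39 | 83.00 | 37.00 | -37548.32 | -16738.41
Σ | 15677.48 |  |  | 1003160.36 | 970942.60
X̄ = 1003160.36 / 15677.48 = 63.99 mm
Ȳ = 970942.60 / 15677.48 = 61.93 mm

X̄ = 63.99 mm, Ȳ = 61.93 mm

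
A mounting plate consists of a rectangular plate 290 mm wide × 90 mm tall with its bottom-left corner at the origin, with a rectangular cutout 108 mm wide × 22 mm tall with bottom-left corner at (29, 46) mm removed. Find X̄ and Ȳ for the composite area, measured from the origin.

X̄ = 151.21 mm, Ȳ = 43.80 mm

Part | A | x̄ᵢ | ȳᵢ | A·x̄ᵢ | A·ȳᵢ
plate | 26100.00 | 145.00 | 45.00 | 3784500.00 | 1174500.00
hole | -2376.00 | 83.00 | 57.00 | -197208.00 | -135432.00
Σ | 23724.00 |  |  | 3587292.00 | 1039068.00
X̄ = 3587292.00 / 23724.00 = 151.21 mm
Ȳ = 1039068.00 / 23724.00 = 43.80 mm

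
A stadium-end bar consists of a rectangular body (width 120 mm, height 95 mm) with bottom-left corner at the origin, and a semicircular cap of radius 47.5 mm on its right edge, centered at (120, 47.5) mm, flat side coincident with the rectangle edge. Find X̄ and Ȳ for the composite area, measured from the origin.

X̄ = 79.01 mm, Ȳ = 47.50 mm

rectangular body: A = 120 × 95 = 11400.00, centroid at (60.00, 47.50).
semicircular end: A = ½π·47.5² = 3544.11, centroid at (140.16, 47.50).
ΣA = 14944.11 mm²
ΣAX̄ = (11400.00)(60.00) + (3544.11)(140.16) = 1180741.02 mm³
ΣAȲ = (11400.00)(47.50) + (3544.11)(47.50) = 709845.19 mm³
X̄ = 1180741.02 / 14944.11 = 79.01 mm
Ȳ = 709845.19 / 14944.11 = 47.50 mm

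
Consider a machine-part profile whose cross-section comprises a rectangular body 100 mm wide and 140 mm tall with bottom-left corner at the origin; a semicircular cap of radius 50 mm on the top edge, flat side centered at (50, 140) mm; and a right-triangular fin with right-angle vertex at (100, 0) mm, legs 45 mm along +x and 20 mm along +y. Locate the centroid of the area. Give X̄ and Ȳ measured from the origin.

X̄ = 51.59 mm, Ȳ = 87.94 mm

Part | A | x̄ᵢ | ȳᵢ | A·x̄ᵢ | A·ȳᵢ
rectangular body | 14000.00 | 50.00 | 70.00 | 700000.00 | 980000.00
semicircular top | 3926.99 | 50.00 | 161.22 | 196349.54 | 633112.05
triangular fin | 450.00 | 115.00 | 6.67 | 51750.00 | 3000.00
Σ | 18376.99 |  |  | 948099.54 | 1616112.05
X̄ = 948099.54 / 18376.99 = 51.59 mm
Ȳ = 1616112.05 / 18376.99 = 87.94 mm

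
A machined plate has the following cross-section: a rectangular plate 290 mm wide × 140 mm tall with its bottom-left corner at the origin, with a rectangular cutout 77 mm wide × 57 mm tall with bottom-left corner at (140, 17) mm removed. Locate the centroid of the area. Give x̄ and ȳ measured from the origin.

Part | A | x̄ᵢ | ȳᵢ | A·x̄ᵢ | A·ȳᵢ
plate | 40600.00 | 145.00 | 70.00 | 5887000.00 | 2842000.00
hole | -4389.00 | 178.50 | 45.50 | -783436.50 | -199699.50
Σ | 36211.00 |  |  | 5103563.50 | 2642300.50
x̄ = 5103563.50 / 36211.00 = 140.94 mm
ȳ = 2642300.50 / 36211.00 = 72.97 mm

x̄ = 140.94 mm, ȳ = 72.97 mm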